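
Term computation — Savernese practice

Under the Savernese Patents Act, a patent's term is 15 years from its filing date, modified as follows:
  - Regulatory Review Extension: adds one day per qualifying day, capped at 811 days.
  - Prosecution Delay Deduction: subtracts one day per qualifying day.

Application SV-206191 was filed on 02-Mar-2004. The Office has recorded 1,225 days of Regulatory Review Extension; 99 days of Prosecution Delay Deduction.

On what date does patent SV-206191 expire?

Base term: filing date + 15 years → 2 March 2019.
Regulatory Review Extension: 1225 days claimed exceeds the 811-day cap, so +811 days → 21 May 2021.
Prosecution Delay Deduction: −99 days → 11 February 2021.

2021-02-11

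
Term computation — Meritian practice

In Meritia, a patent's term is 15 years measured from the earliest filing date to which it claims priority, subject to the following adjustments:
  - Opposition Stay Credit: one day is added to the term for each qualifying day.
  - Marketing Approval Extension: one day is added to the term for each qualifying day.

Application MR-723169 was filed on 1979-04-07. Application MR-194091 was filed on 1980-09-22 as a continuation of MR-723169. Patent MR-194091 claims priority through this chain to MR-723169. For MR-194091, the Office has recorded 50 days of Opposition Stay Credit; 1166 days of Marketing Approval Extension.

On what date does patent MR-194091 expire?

1997-08-05

Earliest priority filing: 7 April 1979.
Base term: 7 April 1979 + 15 years → 7 April 1994.
Opposition Stay Credit: +50 days → 27 May 1994.
Marketing Approval Extension: +1166 days → 5 August 1997.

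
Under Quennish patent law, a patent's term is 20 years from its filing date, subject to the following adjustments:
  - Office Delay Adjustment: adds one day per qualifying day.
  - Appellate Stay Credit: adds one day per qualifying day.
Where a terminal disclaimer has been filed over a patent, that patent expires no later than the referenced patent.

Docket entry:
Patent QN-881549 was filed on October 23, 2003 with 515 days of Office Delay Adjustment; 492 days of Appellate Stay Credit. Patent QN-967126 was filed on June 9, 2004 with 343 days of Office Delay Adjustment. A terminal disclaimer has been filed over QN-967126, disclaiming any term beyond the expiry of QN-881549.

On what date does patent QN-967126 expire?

2025-05-18

Natural term of QN-967126:
  Base: filing + 20 years → 9 June 2024.
  Office Delay Adjustment: +343 days → 18 May 2025.
Expiry of referenced patent QN-881549:
  Base: filing + 20 years → 23 October 2023.
  Office Delay Adjustment: +515 days → 21 March 2025.
  Appellate Stay Credit: +492 days → 26 July 2026.
Terminal disclaimer: QN-967126 expires on the earlier of 18 May 2025 and 26 July 2026.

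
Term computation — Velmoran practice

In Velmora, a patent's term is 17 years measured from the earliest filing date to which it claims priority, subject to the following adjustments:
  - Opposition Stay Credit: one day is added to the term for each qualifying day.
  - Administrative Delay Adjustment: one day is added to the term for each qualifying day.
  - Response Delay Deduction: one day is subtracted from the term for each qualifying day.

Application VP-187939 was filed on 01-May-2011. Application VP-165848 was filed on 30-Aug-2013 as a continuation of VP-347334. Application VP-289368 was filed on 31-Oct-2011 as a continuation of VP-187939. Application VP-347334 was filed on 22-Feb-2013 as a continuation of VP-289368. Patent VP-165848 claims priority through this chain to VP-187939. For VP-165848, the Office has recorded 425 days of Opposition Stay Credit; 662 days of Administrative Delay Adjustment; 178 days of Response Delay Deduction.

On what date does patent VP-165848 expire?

Earliest priority filing: 1 May 2011.
Base term: 1 May 2011 + 17 years → 1 May 2028.
Opposition Stay Credit: +425 days → 30 June 2029.
Administrative Delay Adjustment: +662 days → 23 April 2031.
Response Delay Deduction: −178 days → 27 October 2030.

2030-10-27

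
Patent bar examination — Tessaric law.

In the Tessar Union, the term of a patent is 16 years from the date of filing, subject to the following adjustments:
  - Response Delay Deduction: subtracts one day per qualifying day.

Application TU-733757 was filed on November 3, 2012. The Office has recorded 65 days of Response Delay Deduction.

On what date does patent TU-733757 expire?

August 30, 2028

Base term: filing date + 16 years → 3 November 2028.
Response Delay Deduction: −65 days → 30 August 2028.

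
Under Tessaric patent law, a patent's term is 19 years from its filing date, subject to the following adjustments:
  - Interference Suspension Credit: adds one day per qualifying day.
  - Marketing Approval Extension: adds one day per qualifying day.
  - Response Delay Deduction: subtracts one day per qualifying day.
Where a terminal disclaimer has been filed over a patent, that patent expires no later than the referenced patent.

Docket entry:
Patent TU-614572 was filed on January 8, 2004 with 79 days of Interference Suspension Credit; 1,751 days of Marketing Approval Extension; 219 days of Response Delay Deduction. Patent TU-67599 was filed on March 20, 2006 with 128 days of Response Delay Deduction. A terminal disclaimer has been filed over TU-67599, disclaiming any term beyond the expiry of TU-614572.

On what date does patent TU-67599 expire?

Natural term of TU-67599:
  Base: filing + 19 years → 20 March 2025.
  Response Delay Deduction: −128 days → 12 November 2024.
Expiry of referenced patent TU-614572:
  Base: filing + 19 years → 8 January 2023.
  Interference Suspension Credit: +79 days → 28 March 2023.
  Marketing Approval Extension: +1751 days → 12 January 2028.
  Response Delay Deduction: −219 days → 7 June 2027.
Terminal disclaimer: TU-67599 expires on the earlier of 12 November 2024 and 7 June 2027.

November 12, 2024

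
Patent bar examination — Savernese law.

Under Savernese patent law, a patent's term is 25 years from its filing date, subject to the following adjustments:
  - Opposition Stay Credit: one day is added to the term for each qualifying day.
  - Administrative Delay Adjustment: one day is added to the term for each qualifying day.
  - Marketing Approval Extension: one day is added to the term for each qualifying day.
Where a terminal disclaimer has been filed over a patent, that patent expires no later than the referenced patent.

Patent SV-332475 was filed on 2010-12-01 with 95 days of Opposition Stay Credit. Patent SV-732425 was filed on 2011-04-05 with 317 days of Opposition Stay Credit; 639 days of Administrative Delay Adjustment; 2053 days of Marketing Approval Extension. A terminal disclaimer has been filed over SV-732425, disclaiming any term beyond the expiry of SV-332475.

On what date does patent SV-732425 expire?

2036-03-05

Natural term of SV-732425:
  Base: filing + 25 years → 5 April 2036.
  Opposition Stay Credit: +317 days → 16 February 2037.
  Administrative Delay Adjustment: +639 days → 17 November 2038.
  Marketing Approval Extension: +2053 days → 1 July 2044.
Expiry of referenced patent SV-332475:
  Base: filing + 25 years → 1 December 2035.
  Opposition Stay Credit: +95 days → 5 March 2036.
Terminal disclaimer: SV-732425 expires on the earlier of 1 July 2044 and 5 March 2036.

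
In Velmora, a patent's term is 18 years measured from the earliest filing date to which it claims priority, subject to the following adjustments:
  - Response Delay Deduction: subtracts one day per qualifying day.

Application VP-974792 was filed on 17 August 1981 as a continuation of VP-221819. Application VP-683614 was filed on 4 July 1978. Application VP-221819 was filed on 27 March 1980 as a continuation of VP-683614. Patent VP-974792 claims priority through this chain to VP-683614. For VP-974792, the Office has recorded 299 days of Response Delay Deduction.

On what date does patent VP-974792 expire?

September 9, 1995

Earliest priority filing: 4 July 1978.
Base term: 4 July 1978 + 18 years → 4 July 1996.
Response Delay Deduction: −299 days → 9 September 1995.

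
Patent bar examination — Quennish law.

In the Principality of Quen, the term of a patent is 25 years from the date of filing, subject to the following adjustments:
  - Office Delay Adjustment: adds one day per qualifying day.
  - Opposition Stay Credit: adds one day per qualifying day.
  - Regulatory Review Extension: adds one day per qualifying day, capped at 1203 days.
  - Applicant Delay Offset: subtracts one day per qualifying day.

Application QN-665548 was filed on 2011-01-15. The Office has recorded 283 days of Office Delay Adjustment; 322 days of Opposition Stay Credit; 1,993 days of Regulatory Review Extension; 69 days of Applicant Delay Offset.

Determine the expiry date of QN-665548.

Base term: filing date + 25 years → 15 January 2036.
Office Delay Adjustment: +283 days → 24 October 2036.
Opposition Stay Credit: +322 days → 11 September 2037.
Regulatory Review Extension: 1993 days claimed exceeds the 1203-day cap, so +1203 days → 27 December 2040.
Applicant Delay Offset: −69 days → 19 October 2040.

2040-10-19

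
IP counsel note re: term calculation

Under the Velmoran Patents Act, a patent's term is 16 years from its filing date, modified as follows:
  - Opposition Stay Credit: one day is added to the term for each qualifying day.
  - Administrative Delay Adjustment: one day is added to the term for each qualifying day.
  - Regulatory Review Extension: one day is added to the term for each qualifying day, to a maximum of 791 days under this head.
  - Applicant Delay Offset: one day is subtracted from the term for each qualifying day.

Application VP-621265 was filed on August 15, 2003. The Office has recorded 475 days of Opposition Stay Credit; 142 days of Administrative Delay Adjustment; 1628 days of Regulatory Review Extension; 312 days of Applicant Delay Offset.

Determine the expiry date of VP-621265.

Base term: filing date + 16 years → 15 August 2019.
Opposition Stay Credit: +475 days → 2 December 2020.
Administrative Delay Adjustment: +142 days → 23 April 2021.
Regulatory Review Extension: 1628 days claimed exceeds the 791-day cap, so +791 days → 23 June 2023.
Applicant Delay Offset: −312 days → 15 August 2022.

August 15, 2022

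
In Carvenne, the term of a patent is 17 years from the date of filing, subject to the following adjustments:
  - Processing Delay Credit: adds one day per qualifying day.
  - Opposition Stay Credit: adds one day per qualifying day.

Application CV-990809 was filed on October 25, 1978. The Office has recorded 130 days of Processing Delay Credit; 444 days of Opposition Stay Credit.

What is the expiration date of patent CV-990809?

1997-05-21

Base term: filing date + 17 years → 25 October 1995.
Processing Delay Credit: +130 days → 3 March 1996.
Opposition Stay Credit: +444 days → 21 May 1997.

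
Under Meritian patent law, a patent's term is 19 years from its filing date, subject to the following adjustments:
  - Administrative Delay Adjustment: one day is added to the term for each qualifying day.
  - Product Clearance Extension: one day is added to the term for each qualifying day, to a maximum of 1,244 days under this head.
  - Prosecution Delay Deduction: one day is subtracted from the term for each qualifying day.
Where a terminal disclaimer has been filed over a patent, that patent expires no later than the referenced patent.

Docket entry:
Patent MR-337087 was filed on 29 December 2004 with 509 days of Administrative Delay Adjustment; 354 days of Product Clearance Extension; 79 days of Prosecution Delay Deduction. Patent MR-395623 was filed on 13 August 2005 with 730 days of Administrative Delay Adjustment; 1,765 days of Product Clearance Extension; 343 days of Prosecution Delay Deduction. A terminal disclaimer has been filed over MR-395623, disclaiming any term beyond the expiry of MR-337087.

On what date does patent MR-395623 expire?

February 20, 2026

Natural term of MR-395623:
  Base: filing + 19 years → 13 August 2024.
  Administrative Delay Adjustment: +730 days → 13 August 2026.
  Product Clearance Extension: 1765 days claimed exceeds the 1244-day cap, so +1244 days → 8 January 2030.
  Prosecution Delay Deduction: −343 days → 30 January 2029.
Expiry of referenced patent MR-337087:
  Base: filing + 19 years → 29 December 2023.
  Administrative Delay Adjustment: +509 days → 21 May 2025.
  Product Clearance Extension: 354 days (within the 1244-day cap) → +354 days → 10 May 2026.
  Prosecution Delay Deduction: −79 days → 20 February 2026.
Terminal disclaimer: MR-395623 expires on the earlier of 30 January 2029 and 20 February 2026.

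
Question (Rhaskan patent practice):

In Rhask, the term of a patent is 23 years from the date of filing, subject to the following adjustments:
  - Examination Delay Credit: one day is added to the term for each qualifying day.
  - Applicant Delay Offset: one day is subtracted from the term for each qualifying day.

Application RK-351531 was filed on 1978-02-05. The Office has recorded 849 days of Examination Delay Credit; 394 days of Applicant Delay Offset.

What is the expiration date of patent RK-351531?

May 6, 2002

Base term: filing date + 23 years → 5 February 2001.
Examination Delay Credit: +849 days → 4 June 2003.
Applicant Delay Offset: −394 days → 6 May 2002.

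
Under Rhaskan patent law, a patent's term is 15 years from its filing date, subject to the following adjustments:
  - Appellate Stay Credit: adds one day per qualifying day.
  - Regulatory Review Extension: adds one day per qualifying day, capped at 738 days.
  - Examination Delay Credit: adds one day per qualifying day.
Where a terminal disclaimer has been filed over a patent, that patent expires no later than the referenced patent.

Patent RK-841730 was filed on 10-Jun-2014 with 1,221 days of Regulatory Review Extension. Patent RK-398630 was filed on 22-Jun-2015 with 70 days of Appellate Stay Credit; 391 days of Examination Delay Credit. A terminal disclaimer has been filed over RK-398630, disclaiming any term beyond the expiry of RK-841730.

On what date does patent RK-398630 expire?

June 18, 2031

Natural term of RK-398630:
  Base: filing + 15 years → 22 June 2030.
  Appellate Stay Credit: +70 days → 31 August 2030.
  Examination Delay Credit: +391 days → 26 September 2031.
Expiry of referenced patent RK-841730:
  Base: filing + 15 years → 10 June 2029.
  Regulatory Review Extension: 1221 days claimed exceeds the 738-day cap, so +738 days → 18 June 2031.
Terminal disclaimer: RK-398630 expires on the earlier of 26 September 2031 and 18 June 2031.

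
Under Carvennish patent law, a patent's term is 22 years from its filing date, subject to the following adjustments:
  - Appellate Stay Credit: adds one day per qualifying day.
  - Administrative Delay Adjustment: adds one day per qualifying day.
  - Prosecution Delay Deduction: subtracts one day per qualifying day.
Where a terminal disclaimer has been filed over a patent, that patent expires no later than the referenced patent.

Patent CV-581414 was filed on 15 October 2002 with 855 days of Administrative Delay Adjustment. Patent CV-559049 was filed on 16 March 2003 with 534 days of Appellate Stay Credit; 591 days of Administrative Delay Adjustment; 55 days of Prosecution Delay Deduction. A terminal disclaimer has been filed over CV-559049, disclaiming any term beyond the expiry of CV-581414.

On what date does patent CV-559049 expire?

Natural term of CV-559049:
  Base: filing + 22 years → 16 March 2025.
  Appellate Stay Credit: +534 days → 1 September 2026.
  Administrative Delay Adjustment: +591 days → 14 April 2028.
  Prosecution Delay Deduction: −55 days → 19 February 2028.
Expiry of referenced patent CV-581414:
  Base: filing + 22 years → 15 October 2024.
  Administrative Delay Adjustment: +855 days → 17 February 2027.
Terminal disclaimer: CV-559049 expires on the earlier of 19 February 2028 and 17 February 2027.

2027-02-17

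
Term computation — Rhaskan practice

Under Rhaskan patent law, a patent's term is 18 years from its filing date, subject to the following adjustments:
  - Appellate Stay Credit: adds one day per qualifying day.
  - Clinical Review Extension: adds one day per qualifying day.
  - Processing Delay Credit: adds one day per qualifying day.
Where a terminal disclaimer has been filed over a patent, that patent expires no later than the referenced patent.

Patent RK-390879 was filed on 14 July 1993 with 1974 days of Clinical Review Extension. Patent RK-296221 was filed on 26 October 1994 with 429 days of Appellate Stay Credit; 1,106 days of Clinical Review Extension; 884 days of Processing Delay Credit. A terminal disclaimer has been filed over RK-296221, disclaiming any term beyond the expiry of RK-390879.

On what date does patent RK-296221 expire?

December 8, 2016

Natural term of RK-296221:
  Base: filing + 18 years → 26 October 2012.
  Appellate Stay Credit: +429 days → 29 December 2013.
  Clinical Review Extension: +1106 days → 8 January 2017.
  Processing Delay Credit: +884 days → 11 June 2019.
Expiry of referenced patent RK-390879:
  Base: filing + 18 years → 14 July 2011.
  Clinical Review Extension: +1974 days → 8 December 2016.
Terminal disclaimer: RK-296221 expires on the earlier of 11 June 2019 and 8 December 2016.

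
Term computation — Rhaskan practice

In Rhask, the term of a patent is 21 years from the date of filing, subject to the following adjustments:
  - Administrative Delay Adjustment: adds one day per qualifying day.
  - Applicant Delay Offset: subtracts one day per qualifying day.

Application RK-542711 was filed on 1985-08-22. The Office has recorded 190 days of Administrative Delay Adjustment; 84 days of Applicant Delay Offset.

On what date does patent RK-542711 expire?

Base term: filing date + 21 years → 22 August 2006.
Administrative Delay Adjustment: +190 days → 28 February 2007.
Applicant Delay Offset: −84 days → 6 December 2006.

December 6, 2006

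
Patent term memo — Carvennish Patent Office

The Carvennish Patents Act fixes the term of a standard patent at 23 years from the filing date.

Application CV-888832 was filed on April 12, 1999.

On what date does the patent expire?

April 12, 2022

Filing date + 23 years → 12 April 2022.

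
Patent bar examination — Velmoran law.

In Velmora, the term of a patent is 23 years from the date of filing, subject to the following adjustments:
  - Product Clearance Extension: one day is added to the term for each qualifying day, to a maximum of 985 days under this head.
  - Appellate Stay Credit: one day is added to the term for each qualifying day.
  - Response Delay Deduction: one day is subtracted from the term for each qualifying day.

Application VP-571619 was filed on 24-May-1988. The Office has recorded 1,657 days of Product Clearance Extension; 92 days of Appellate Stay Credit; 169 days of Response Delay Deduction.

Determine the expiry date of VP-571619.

2013-11-17

Base term: filing date + 23 years → 24 May 2011.
Product Clearance Extension: 1657 days claimed exceeds the 985-day cap, so +985 days → 2 February 2014.
Appellate Stay Credit: +92 days → 5 May 2014.
Response Delay Deduction: −169 days → 17 November 2013.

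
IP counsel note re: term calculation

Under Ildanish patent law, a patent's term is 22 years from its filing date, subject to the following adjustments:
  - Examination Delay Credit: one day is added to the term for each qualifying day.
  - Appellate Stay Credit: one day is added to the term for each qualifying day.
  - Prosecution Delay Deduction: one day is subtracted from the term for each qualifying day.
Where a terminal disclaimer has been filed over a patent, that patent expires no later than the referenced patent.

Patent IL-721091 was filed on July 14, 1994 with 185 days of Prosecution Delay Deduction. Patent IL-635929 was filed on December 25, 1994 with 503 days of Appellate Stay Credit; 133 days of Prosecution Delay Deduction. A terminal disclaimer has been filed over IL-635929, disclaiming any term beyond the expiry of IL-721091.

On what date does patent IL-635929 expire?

2016-01-11

Natural term of IL-635929:
  Base: filing + 22 years → 25 December 2016.
  Appellate Stay Credit: +503 days → 12 May 2018.
  Prosecution Delay Deduction: −133 days → 30 December 2017.
Expiry of referenced patent IL-721091:
  Base: filing + 22 years → 14 July 2016.
  Prosecution Delay Deduction: −185 days → 11 January 2016.
Terminal disclaimer: IL-635929 expires on the earlier of 30 December 2017 and 11 January 2016.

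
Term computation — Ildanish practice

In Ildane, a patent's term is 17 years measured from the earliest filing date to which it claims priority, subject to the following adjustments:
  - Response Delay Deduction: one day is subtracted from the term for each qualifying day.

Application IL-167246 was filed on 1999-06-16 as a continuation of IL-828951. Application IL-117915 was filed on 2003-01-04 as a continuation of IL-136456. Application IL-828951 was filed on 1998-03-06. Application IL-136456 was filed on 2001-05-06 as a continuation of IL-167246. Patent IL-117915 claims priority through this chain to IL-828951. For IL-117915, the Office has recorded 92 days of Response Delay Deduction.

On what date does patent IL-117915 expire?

Earliest priority filing: 6 March 1998.
Base term: 6 March 1998 + 17 years → 6 March 2015.
Response Delay Deduction: −92 days → 4 December 2014.

December 4, 2014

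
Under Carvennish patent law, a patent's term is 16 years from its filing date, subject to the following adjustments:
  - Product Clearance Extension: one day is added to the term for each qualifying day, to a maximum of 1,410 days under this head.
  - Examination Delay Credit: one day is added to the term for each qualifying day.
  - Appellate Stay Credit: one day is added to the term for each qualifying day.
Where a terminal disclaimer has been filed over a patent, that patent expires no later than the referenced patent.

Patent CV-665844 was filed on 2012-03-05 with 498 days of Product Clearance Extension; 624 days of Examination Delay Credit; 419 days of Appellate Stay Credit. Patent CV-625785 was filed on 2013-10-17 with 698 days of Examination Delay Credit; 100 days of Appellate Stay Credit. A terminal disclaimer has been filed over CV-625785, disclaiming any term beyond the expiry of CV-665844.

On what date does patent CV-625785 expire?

December 24, 2031

Natural term of CV-625785:
  Base: filing + 16 years → 17 October 2029.
  Examination Delay Credit: +698 days → 15 September 2031.
  Appellate Stay Credit: +100 days → 24 December 2031.
Expiry of referenced patent CV-665844:
  Base: filing + 16 years → 5 March 2028.
  Product Clearance Extension: 498 days (within the 1410-day cap) → +498 days → 16 July 2029.
  Examination Delay Credit: +624 days → 1 April 2031.
  Appellate Stay Credit: +419 days → 24 May 2032.
Terminal disclaimer: CV-625785 expires on the earlier of 24 December 2031 and 24 May 2032.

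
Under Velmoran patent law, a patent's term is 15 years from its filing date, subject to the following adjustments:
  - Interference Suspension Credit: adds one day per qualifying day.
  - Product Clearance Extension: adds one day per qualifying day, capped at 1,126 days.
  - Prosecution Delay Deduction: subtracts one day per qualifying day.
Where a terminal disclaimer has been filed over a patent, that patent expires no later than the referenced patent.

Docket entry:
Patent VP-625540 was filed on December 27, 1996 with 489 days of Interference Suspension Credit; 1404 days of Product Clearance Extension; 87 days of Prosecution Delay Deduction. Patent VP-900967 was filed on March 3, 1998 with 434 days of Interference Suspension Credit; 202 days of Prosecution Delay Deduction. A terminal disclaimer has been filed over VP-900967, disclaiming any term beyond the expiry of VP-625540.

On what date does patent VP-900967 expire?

Natural term of VP-900967:
  Base: filing + 15 years → 3 March 2013.
  Interference Suspension Credit: +434 days → 11 May 2014.
  Prosecution Delay Deduction: −202 days → 21 October 2013.
Expiry of referenced patent VP-625540:
  Base: filing + 15 years → 27 December 2011.
  Interference Suspension Credit: +489 days → 29 April 2013.
  Product Clearance Extension: 1404 days claimed exceeds the 1126-day cap, so +1126 days → 29 May 2016.
  Prosecution Delay Deduction: −87 days → 3 March 2016.
Terminal disclaimer: VP-900967 expires on the earlier of 21 October 2013 and 3 March 2016.

2013-10-21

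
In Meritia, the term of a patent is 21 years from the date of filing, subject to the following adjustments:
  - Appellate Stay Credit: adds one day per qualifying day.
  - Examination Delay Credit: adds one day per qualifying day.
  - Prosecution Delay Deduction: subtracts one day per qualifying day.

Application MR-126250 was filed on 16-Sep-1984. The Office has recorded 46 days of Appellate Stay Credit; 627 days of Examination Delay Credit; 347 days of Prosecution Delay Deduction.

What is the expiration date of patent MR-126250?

Base term: filing date + 21 years → 16 September 2005.
Appellate Stay Credit: +46 days → 1 November 2005.
Examination Delay Credit: +627 days → 21 July 2007.
Prosecution Delay Deduction: −347 days → 8 August 2006.

August 8, 2006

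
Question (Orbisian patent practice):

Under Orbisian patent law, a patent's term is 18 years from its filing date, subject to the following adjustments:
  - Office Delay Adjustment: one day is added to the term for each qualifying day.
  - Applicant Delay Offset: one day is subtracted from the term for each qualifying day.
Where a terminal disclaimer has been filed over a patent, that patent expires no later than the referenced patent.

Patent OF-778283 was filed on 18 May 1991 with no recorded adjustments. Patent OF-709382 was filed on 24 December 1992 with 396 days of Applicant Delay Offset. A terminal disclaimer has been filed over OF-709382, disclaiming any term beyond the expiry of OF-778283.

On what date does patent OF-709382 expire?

Natural term of OF-709382:
  Base: filing + 18 years → 24 December 2010.
  Applicant Delay Offset: −396 days → 23 November 2009.
Expiry of referenced patent OF-778283:
  Base: filing + 18 years → 18 May 2009.
Terminal disclaimer: OF-709382 expires on the earlier of 23 November 2009 and 18 May 2009.

2009-05-18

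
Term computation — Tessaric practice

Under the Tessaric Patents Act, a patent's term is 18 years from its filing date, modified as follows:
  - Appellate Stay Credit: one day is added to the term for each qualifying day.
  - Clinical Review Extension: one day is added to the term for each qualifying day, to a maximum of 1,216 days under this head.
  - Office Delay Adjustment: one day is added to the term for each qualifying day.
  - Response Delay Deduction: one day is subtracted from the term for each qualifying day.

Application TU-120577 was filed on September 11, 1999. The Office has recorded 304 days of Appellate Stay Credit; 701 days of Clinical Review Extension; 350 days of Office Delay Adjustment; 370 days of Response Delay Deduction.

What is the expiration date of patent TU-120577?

May 23, 2020

Base term: filing date + 18 years → 11 September 2017.
Appellate Stay Credit: +304 days → 12 July 2018.
Clinical Review Extension: 701 days (within the 1216-day cap) → +701 days → 12 June 2020.
Office Delay Adjustment: +350 days → 28 May 2021.
Response Delay Deduction: −370 days → 23 May 2020.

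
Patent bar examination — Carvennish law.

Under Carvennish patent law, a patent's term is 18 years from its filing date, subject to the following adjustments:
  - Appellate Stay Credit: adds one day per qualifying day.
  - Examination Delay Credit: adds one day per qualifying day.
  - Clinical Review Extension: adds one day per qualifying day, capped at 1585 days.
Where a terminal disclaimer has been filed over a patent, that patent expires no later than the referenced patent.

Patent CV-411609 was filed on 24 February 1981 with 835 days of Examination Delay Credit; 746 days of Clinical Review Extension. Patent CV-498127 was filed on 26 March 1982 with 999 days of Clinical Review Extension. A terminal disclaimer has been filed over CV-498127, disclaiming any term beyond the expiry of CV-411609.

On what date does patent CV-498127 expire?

Natural term of CV-498127:
  Base: filing + 18 years → 26 March 2000.
  Clinical Review Extension: 999 days (within the 1585-day cap) → +999 days → 20 December 2002.
Expiry of referenced patent CV-411609:
  Base: filing + 18 years → 24 February 1999.
  Examination Delay Credit: +835 days → 8 June 2001.
  Clinical Review Extension: 746 days (within the 1585-day cap) → +746 days → 24 June 2003.
Terminal disclaimer: CV-498127 expires on the earlier of 20 December 2002 and 24 June 2003.

December 20, 2002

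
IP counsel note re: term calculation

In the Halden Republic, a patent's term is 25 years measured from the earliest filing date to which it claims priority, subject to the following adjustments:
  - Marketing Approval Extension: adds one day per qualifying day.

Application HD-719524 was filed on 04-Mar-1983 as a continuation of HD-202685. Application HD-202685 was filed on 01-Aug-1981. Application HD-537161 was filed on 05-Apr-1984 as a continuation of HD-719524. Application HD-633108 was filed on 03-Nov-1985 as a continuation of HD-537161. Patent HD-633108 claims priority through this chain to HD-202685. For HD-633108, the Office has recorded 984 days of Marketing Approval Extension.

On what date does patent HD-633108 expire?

April 11, 2009

Earliest priority filing: 1 August 1981.
Base term: 1 August 1981 + 25 years → 1 August 2006.
Marketing Approval Extension: +984 days → 11 April 2009.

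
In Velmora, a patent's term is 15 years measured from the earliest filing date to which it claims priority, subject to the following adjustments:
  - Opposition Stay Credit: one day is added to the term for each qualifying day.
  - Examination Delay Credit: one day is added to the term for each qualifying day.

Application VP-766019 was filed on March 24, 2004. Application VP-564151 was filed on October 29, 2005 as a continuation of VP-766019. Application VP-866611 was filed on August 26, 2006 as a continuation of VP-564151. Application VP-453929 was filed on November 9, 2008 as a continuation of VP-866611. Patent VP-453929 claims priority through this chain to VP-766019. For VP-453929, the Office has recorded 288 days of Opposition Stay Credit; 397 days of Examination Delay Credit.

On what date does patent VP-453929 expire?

Earliest priority filing: 24 March 2004.
Base term: 24 March 2004 + 15 years → 24 March 2019.
Opposition Stay Credit: +288 days → 6 January 2020.
Examination Delay Credit: +397 days → 6 February 2021.

February 6, 2021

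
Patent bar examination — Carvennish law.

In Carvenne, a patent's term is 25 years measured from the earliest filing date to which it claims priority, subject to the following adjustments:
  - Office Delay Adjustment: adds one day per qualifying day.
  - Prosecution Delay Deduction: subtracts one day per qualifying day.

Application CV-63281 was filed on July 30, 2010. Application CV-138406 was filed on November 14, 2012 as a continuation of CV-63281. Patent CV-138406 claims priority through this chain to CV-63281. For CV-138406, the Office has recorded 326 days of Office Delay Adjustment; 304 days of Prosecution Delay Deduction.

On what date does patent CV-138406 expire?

2035-08-21

Earliest priority filing: 30 July 2010.
Base term: 30 July 2010 + 25 years → 30 July 2035.
Office Delay Adjustment: +326 days → 20 June 2036.
Prosecution Delay Deduction: −304 days → 21 August 2035.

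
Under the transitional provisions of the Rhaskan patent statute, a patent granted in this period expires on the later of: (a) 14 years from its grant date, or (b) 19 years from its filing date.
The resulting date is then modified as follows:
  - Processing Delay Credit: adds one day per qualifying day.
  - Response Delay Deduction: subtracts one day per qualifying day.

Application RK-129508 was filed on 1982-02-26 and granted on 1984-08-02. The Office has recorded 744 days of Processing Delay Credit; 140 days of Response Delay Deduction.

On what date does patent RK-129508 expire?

(a) grant + 14 years → 2 August 1998.
(b) filing + 19 years → 26 February 2001.
Later of the two: 26 February 2001.
Processing Delay Credit: +744 days → 12 March 2003.
Response Delay Deduction: −140 days → 23 October 2002.

October 23, 2002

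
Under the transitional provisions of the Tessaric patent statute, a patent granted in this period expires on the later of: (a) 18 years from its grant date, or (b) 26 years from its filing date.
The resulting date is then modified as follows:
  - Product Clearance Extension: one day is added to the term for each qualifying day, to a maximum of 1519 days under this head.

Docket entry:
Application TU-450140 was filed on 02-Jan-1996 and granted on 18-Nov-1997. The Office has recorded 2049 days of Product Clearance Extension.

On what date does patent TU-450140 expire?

(a) grant + 18 years → 18 November 2015.
(b) filing + 26 years → 2 January 2022.
Later of the two: 2 January 2022.
Product Clearance Extension: 2049 days claimed exceeds the 1519-day cap, so +1519 days → 1 March 2026.

March 1, 2026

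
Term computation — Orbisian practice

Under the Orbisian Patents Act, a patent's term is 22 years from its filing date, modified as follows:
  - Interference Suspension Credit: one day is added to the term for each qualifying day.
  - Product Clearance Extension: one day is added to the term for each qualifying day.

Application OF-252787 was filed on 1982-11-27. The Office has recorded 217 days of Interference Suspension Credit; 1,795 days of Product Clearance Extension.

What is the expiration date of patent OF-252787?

Base term: filing date + 22 years → 27 November 2004.
Interference Suspension Credit: +217 days → 2 July 2005.
Product Clearance Extension: +1795 days → 1 June 2010.

June 1, 2010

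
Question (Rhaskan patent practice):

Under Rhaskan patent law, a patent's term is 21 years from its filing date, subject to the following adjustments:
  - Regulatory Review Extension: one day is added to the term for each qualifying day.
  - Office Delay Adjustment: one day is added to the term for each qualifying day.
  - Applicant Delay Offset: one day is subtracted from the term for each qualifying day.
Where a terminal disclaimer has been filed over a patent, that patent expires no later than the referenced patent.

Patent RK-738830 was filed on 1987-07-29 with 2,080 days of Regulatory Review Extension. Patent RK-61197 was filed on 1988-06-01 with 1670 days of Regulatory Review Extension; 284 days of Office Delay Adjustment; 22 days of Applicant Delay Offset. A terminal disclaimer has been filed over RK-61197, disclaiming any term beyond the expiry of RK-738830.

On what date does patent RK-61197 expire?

2014-04-09

Natural term of RK-61197:
  Base: filing + 21 years → 1 June 2009.
  Regulatory Review Extension: +1670 days → 27 December 2013.
  Office Delay Adjustment: +284 days → 7 October 2014.
  Applicant Delay Offset: −22 days → 15 September 2014.
Expiry of referenced patent RK-738830:
  Base: filing + 21 years → 29 July 2008.
  Regulatory Review Extension: +2080 days → 9 April 2014.
Terminal disclaimer: RK-61197 expires on the earlier of 15 September 2014 and 9 April 2014.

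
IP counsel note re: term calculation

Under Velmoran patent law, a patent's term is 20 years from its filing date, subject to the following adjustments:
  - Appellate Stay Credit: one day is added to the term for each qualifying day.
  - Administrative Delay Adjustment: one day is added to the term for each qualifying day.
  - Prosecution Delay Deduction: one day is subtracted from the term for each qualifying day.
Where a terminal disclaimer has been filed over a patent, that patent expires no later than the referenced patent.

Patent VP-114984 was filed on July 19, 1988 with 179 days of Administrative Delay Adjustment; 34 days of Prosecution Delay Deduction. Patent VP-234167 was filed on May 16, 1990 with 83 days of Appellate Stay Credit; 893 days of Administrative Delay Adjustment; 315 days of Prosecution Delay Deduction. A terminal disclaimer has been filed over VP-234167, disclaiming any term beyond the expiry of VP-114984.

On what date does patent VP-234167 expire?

2008-12-11

Natural term of VP-234167:
  Base: filing + 20 years → 16 May 2010.
  Appellate Stay Credit: +83 days → 7 August 2010.
  Administrative Delay Adjustment: +893 days → 16 January 2013.
  Prosecution Delay Deduction: −315 days → 7 March 2012.
Expiry of referenced patent VP-114984:
  Base: filing + 20 years → 19 July 2008.
  Administrative Delay Adjustment: +179 days → 14 January 2009.
  Prosecution Delay Deduction: −34 days → 11 December 2008.
Terminal disclaimer: VP-234167 expires on the earlier of 7 March 2012 and 11 December 2008.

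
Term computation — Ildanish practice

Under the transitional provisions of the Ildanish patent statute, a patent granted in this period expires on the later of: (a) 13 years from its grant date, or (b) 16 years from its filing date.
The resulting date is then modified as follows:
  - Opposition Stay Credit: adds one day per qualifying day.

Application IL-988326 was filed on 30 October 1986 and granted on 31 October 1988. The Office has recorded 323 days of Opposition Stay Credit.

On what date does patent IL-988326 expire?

September 18, 2003

(a) grant + 13 years → 31 October 2001.
(b) filing + 16 years → 30 October 2002.
Later of the two: 30 October 2002.
Opposition Stay Credit: +323 days → 18 September 2003.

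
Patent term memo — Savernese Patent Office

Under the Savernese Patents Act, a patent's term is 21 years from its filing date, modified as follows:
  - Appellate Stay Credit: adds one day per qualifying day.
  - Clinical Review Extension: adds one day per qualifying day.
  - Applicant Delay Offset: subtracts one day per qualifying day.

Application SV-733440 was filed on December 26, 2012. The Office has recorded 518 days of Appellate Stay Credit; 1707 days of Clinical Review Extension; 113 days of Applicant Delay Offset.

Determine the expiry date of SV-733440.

Base term: filing date + 21 years → 26 December 2033.
Appellate Stay Credit: +518 days → 28 May 2035.
Clinical Review Extension: +1707 days → 29 January 2040.
Applicant Delay Offset: −113 days → 8 October 2039.

2039-10-08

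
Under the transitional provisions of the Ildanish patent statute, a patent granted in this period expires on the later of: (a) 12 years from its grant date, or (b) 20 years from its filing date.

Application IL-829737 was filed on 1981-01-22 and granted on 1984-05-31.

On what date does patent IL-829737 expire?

2001-01-22

(a) grant + 12 years → 31 May 1996.
(b) filing + 20 years → 22 January 2001.
Later of the two: 22 January 2001.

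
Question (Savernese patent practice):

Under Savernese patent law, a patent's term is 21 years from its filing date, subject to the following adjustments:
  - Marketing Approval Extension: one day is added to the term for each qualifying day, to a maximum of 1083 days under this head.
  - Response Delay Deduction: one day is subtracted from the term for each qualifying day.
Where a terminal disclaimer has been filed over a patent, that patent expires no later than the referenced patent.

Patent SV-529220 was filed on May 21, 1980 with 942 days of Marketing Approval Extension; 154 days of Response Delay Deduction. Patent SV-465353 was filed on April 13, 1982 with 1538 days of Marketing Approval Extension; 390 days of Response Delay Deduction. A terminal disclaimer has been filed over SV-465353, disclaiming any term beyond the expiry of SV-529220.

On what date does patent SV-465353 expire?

2003-07-18

Natural term of SV-465353:
  Base: filing + 21 years → 13 April 2003.
  Marketing Approval Extension: 1538 days claimed exceeds the 1083-day cap, so +1083 days → 31 March 2006.
  Response Delay Deduction: −390 days → 6 March 2005.
Expiry of referenced patent SV-529220:
  Base: filing + 21 years → 21 May 2001.
  Marketing Approval Extension: 942 days (within the 1083-day cap) → +942 days → 19 December 2003.
  Response Delay Deduction: −154 days → 18 July 2003.
Terminal disclaimer: SV-465353 expires on the earlier of 6 March 2005 and 18 July 2003.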